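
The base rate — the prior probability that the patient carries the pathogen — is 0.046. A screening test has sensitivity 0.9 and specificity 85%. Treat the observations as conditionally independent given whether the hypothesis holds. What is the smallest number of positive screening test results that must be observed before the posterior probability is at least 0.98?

4

Prior odds: 0.046 ÷ 0.954 = 23/477.
False-positive rate = 1 − 0.85 = 0.15; likelihood ratio of a positive = 0.9/0.15 = 6.
Target odds: 0.98 ÷ 0.02 = 49.
Require 6ⁿ ≥ 49 ÷ (23/477) = 23373/23.
6³ = 216 falls short of 23373/23 but 6⁴ = 1296 reaches it, so n = 4.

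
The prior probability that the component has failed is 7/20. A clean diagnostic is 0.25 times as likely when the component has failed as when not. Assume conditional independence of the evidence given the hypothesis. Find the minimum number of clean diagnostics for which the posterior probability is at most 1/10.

2

Prior odds: 0.35 ÷ 0.65 = 7/13.
Likelihood ratio per clean diagnostic = 0.25.
Target posterior odds = 0.1/0.9 = 1/9.
Require 0.25ⁿ ≤ 1/9 ÷ (7/13) = 13/63.
0.25¹ = 0.25 is still above 13/63 but 0.25² = 0.0625 is at or below it, so n = 2.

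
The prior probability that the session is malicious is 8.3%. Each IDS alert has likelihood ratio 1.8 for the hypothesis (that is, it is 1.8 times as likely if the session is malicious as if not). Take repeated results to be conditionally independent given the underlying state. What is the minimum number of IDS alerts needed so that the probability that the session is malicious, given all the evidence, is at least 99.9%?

16

Prior odds: 0.083 ÷ 0.917 = 83/917.
Likelihood ratio per IDS alert = 1.8.
Target posterior odds = 0.999/0.001 = 999.
Need (83/917) × 1.8ⁿ ≥ 999, i.e. 1.8ⁿ ≥ 916083/83.
1.8¹⁵ ≈6746.64 falls short of 916083/83 but 1.8¹⁶ ≈12144 reaches it, so n = 16.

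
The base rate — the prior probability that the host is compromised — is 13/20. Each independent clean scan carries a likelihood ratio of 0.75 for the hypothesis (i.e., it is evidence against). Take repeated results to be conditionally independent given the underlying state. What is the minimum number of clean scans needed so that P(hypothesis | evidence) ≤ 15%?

Prior odds = 0.65/0.35 = 13/7.
Likelihood ratio per clean scan = 0.75.
Target odds: 0.15 ÷ 0.85 = 3/17.
Need (13/7) × 0.75ⁿ ≤ 3/17, i.e. 0.75ⁿ ≤ 21/221.
0.75⁸ = 6561/65536 is still above 21/221 but 0.75⁹ = 19683/262144 is at or below it, so n = 9.

9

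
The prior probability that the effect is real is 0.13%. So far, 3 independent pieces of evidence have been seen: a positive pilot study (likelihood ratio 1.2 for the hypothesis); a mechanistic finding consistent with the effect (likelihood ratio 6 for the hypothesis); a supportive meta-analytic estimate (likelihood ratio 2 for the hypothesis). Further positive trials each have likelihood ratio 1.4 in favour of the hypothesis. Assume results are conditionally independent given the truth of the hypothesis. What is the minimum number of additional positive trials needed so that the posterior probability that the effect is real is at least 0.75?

16

Prior odds = 0.0013/0.9987 = 13/9987.
Combined Bayes factor of the evidence already in hand = 1.2 × 6 × 2 = 14.4.
Odds after that evidence = (13/9987) × 14.4 = 312/16645.
Target odds = 0.75/0.25 = 3.
Need 1.4ⁿ ≥ 3 ÷ (312/16645) = 16645/104.
1.4¹⁵ ≈155.568 falls short of 16645/104 but 1.4¹⁶ ≈217.795 reaches it, so n = 16.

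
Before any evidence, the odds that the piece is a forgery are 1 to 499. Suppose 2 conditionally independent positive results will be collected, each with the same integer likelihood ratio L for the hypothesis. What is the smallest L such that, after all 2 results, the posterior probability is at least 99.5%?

Prior odds = 1/499.
Target odds = 0.995/0.005 = 199.
Need L² ≥ 199 ÷ (1/499) = 99301.
315² = 99225 < 99301 ≤ 99856 = 316², so L = 316.

316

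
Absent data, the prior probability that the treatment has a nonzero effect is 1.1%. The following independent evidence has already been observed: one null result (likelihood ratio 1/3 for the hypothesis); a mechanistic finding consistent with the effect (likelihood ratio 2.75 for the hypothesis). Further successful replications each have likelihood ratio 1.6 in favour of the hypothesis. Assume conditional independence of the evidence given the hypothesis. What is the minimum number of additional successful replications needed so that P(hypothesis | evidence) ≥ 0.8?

Prior odds = 0.011/0.989 = 11/989.
Combined Bayes factor of the evidence already in hand = (1/3) × 2.75 = 11/12.
Odds after that evidence = (11/989) × 11/12 = 121/11868.
Target odds = 0.8/0.2 = 4.
Need 1.6ⁿ ≥ 4 ÷ (121/11868) = 47472/121.
1.6¹² ≈281.475 falls short of 47472/121 but 1.6¹³ ≈450.36 reaches it, so n = 13.

13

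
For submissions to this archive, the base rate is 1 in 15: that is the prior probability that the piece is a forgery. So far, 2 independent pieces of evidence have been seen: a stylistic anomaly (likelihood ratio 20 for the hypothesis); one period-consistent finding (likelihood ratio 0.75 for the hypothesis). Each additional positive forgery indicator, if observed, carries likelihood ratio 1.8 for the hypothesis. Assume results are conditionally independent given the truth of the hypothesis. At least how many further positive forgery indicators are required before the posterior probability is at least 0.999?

Prior odds = (1/15)/(14/15) = 1/14.
Combined Bayes factor of the evidence already in hand = 20 × 0.75 = 15.
Odds after that evidence = (1/14) × 15 = 15/14.
Target odds = 0.999/0.001 = 999.
Need 1.8ⁿ ≥ 999 ÷ (15/14) = 932.4.
1.8¹¹ ≈642.684 falls short of 932.4 but 1.8¹² ≈1156.83 reaches it, so n = 12.

12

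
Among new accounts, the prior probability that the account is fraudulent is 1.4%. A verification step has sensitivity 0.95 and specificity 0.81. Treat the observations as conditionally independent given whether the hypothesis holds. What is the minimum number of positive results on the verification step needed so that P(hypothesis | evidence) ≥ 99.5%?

6

Prior odds = 0.014/0.986 = 7/493.
False-positive rate = 1 − 0.81 = 0.19; likelihood ratio of a positive = 0.95/0.19 = 5.
Target posterior odds = 0.995/0.005 = 199.
Need (7/493) × 5ⁿ ≥ 199, i.e. 5ⁿ ≥ 98107/7.
5⁵ = 3125 falls short of 98107/7 but 5⁶ = 15625 reaches it, so n = 6.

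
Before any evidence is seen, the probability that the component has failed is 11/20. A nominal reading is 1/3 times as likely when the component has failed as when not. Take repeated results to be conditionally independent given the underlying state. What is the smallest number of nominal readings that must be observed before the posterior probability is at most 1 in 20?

3

Prior odds = 0.55/0.45 = 11/9.
Likelihood ratio per nominal reading = 1/3.
Target odds: 0.05 ÷ 0.95 = 1/19.
Need (11/9) × (1/3)ⁿ ≤ 1/19, i.e. (1/3)ⁿ ≤ 9/209.
(1/3)² = 1/9 is still above 9/209 but (1/3)³ = 1/27 is at or below it, so n = 3.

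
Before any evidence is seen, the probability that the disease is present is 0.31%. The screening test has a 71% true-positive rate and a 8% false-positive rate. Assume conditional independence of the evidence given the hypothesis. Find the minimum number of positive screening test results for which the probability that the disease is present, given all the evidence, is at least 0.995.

6

Prior odds: 0.0031 ÷ 0.9969 = 31/9969.
Likelihood ratio of a positive result = 0.71/0.08 = 8.875.
Target posterior odds = 0.995/0.005 = 199.
Need (31/9969) × 8.875ⁿ ≥ 199, i.e. 8.875ⁿ ≥ 1983831/31.
8.875⁵ ≈55060.7 falls short of 1983831/31 but 8.875⁶ ≈488664 reaches it, so n = 6.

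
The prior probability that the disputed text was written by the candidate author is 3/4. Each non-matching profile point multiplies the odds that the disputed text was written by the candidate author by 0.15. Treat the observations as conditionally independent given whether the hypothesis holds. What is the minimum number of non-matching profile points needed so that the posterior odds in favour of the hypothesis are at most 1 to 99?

4

Prior odds: 0.75 ÷ 0.25 = 3.
Likelihood ratio per non-matching profile point = 0.15.
Target odds = 1/99.
Require 0.15ⁿ ≤ 1/99 ÷ 3 = 1/297.
0.15³ = 0.003375 is still above 1/297 but 0.15⁴ = 81/160000 is at or below it, so n = 4.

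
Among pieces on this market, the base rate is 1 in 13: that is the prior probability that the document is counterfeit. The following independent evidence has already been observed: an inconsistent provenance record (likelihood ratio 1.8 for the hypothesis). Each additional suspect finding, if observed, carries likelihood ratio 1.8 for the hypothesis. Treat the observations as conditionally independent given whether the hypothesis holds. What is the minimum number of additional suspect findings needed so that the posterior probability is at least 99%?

Prior odds = (1/13)/(12/13) = 1/12.
Bayes factor of the evidence already in hand = 1.8.
Odds after that evidence = (1/12) × 1.8 = 0.15.
Target odds = 0.99/0.01 = 99.
Need 1.8ⁿ ≥ 99 ÷ 0.15 = 660.
1.8¹¹ ≈642.684 falls short of 660 but 1.8¹² ≈1156.83 reaches it, so n = 12.

12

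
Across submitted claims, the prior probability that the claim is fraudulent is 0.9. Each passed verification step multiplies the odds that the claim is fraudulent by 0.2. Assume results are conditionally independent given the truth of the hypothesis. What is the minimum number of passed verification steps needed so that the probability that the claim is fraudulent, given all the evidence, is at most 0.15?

Prior odds: 0.9 ÷ 0.1 = 9.
Likelihood ratio per passed verification step = 0.2.
Target odds: 0.15 ÷ 0.85 = 3/17.
Need 9 × 0.2ⁿ ≤ 3/17, i.e. 0.2ⁿ ≤ 1/51.
0.2² = 0.04 is still above 1/51 but 0.2³ = 0.008 is at or below it, so n = 3.

3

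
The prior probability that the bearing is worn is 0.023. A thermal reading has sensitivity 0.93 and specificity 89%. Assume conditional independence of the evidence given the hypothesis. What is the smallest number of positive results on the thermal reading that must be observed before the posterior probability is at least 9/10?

Prior odds = 0.023/0.977 = 23/977.
False-positive rate = 1 − 0.89 = 0.11; likelihood ratio of a positive = 0.93/0.11 = 93/11.
Target posterior odds = 0.9/0.1 = 9.
Need (23/977) × (93/11)ⁿ ≥ 9, i.e. (93/11)ⁿ ≥ 8793/23.
(93/11)² = 8649/121 falls short of 8793/23 but (93/11)³ = 804357/1331 reaches it, so n = 3.

3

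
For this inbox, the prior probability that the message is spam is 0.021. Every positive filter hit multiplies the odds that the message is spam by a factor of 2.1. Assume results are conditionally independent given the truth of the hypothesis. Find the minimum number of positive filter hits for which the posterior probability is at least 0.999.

Prior odds: 0.021 ÷ 0.979 = 21/979.
Likelihood ratio per positive filter hit = 2.1.
Target posterior odds = 0.999/0.001 = 999.
Require 2.1ⁿ ≥ 999 ÷ (21/979) = 326007/7.
2.1¹⁴ ≈32439.2 falls short of 326007/7 but 2.1¹⁵ ≈68122.3 reaches it, so n = 15.

15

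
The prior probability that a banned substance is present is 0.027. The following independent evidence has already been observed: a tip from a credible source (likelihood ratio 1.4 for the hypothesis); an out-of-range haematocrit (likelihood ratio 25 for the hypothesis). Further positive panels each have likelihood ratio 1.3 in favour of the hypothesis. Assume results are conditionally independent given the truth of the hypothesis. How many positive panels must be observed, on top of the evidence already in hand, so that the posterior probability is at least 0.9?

9

Prior odds = 0.027/0.973 = 27/973.
Combined Bayes factor of the evidence already in hand = 1.4 × 25 = 35.
Odds after that evidence = (27/973) × 35 = 135/139.
Target odds = 0.9/0.1 = 9.
Need 1.3ⁿ ≥ 9 ÷ (135/139) = 139/15.
1.3⁸ = 815730721/100000000 falls short of 139/15 but 1.3⁹ ≈10.6045 reaches it, so n = 9.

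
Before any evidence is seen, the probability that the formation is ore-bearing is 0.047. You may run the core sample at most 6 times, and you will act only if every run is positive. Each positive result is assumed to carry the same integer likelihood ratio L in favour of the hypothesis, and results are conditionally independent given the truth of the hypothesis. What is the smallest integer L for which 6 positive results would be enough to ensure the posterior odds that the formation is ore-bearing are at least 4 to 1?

Prior odds = 0.047/0.953 = 47/953.
Target odds = 4.
Need L⁶ ≥ 4 ÷ (47/953) = 3812/47.
2⁶ = 64 < 3812/47 ≤ 729 = 3⁶, so L = 3.

3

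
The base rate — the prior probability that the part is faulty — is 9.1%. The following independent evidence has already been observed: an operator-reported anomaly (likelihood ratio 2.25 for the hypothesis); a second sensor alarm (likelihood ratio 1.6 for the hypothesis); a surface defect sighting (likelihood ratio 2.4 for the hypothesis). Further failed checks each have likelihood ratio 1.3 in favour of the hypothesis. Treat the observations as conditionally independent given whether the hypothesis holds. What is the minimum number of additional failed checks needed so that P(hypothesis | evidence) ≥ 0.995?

Prior odds = 0.091/0.909 = 91/909.
Combined Bayes factor of the evidence already in hand = 2.25 × 1.6 × 2.4 = 8.64.
Odds after that evidence = (91/909) × 8.64 = 2184/2525.
Target odds = 0.995/0.005 = 199.
Need 1.3ⁿ ≥ 199 ÷ (2184/2525) = 502475/2184.
1.3²⁰ ≈190.05 falls short of 502475/2184 but 1.3²¹ ≈247.065 reaches it, so n = 21.

21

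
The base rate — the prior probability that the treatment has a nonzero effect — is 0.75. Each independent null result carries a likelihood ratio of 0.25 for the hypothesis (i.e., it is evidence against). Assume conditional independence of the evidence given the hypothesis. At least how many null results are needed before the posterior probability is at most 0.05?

3

Prior odds: 0.75 ÷ 0.25 = 3.
Likelihood ratio per null result = 0.25.
Target odds: 0.05 ÷ 0.95 = 1/19.
Need 3 × 0.25ⁿ ≤ 1/19, i.e. 0.25ⁿ ≤ 1/57.
0.25² = 0.0625 is still above 1/57 but 0.25³ = 0.015625 is at or below it, so n = 3.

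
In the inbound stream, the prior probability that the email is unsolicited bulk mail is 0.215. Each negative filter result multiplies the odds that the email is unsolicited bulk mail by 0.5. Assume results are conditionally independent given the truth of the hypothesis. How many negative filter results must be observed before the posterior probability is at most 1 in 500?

Prior odds: 0.215 ÷ 0.785 = 43/157.
Likelihood ratio per negative filter result = 0.5.
Target posterior odds = 0.002/0.998 = 1/499.
Require 0.5ⁿ ≤ 1/499 ÷ (43/157) = 157/21457.
0.5⁷ = 0.0078125 is still above 157/21457 but 0.5⁸ = 0.00390625 is at or below it, so n = 8.

8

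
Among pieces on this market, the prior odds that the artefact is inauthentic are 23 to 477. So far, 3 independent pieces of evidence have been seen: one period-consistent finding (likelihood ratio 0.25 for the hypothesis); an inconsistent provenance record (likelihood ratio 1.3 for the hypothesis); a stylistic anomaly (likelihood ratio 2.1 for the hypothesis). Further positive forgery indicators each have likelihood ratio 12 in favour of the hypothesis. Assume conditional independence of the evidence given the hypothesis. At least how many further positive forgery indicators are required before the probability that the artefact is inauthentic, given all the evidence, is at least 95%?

Prior odds = 23/477.
Combined Bayes factor of the evidence already in hand = 0.25 × 1.3 × 2.1 = 0.6825.
Odds after that evidence = (23/477) × 0.6825 = 2093/63600.
Target odds = 0.95/0.05 = 19.
Need 12ⁿ ≥ 19 ÷ (2093/63600) = 1208400/2093.
12² = 144 falls short of 1208400/2093 but 12³ = 1728 reaches it, so n = 3.

3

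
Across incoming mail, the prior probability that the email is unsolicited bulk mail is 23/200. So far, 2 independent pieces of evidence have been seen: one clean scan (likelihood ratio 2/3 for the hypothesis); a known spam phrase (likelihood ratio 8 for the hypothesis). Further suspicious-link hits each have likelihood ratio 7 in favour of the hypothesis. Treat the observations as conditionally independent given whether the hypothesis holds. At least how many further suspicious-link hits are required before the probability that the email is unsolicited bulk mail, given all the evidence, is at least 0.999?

4

Prior odds = 0.115/0.885 = 23/177.
Combined Bayes factor of the evidence already in hand = (2/3) × 8 = 16/3.
Odds after that evidence = (23/177) × 16/3 = 368/531.
Target odds = 0.999/0.001 = 999.
Need 7ⁿ ≥ 999 ÷ (368/531) = 530469/368.
7³ = 343 falls short of 530469/368 but 7⁴ = 2401 reaches it, so n = 4.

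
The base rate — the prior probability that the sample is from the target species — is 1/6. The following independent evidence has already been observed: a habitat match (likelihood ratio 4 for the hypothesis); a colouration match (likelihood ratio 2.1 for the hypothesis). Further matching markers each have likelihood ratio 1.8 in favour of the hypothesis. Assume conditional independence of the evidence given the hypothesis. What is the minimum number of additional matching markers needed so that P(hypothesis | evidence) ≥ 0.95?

Prior odds = (1/6)/(5/6) = 0.2.
Combined Bayes factor of the evidence already in hand = 4 × 2.1 = 8.4.
Odds after that evidence = 0.2 × 8.4 = 1.68.
Target odds = 0.95/0.05 = 19.
Need 1.8ⁿ ≥ 19 ÷ 1.68 = 475/42.
1.8⁴ = 10.4976 falls short of 475/42 but 1.8⁵ = 18.89568 reaches it, so n = 5.

5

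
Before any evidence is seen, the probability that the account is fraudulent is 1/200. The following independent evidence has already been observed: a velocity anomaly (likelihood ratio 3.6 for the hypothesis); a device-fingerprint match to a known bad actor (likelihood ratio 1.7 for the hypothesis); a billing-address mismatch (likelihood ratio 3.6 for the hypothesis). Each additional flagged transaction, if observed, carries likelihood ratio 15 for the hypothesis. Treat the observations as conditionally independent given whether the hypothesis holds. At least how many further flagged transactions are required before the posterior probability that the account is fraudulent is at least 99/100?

3

Prior odds = 0.005/0.995 = 1/199.
Combined Bayes factor of the evidence already in hand = 3.6 × 1.7 × 3.6 = 22.032.
Odds after that evidence = (1/199) × 22.032 = 2754/24875.
Target odds = 0.99/0.01 = 99.
Need 15ⁿ ≥ 99 ÷ (2754/24875) = 273625/306.
15² = 225 falls short of 273625/306 but 15³ = 3375 reaches it, so n = 3.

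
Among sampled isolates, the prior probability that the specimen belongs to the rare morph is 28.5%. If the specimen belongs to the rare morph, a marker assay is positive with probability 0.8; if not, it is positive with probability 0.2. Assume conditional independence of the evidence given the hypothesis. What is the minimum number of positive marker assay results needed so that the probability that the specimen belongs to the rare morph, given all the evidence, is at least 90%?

Prior odds = 0.285/0.715 = 57/143.
Likelihood ratio of a positive = 0.8/0.2 = 4.
Target posterior odds = 0.9/0.1 = 9.
Need (57/143) × 4ⁿ ≥ 9, i.e. 4ⁿ ≥ 429/19.
4² = 16 falls short of 429/19 but 4³ = 64 reaches it, so n = 3.

3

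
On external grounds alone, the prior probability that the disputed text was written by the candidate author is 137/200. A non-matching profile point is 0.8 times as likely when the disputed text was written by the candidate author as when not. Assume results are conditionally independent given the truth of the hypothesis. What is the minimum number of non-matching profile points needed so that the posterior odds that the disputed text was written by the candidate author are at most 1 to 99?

Prior odds: 0.685 ÷ 0.315 = 137/63.
Likelihood ratio per non-matching profile point = 0.8.
Target odds = 1/99.
Require 0.8ⁿ ≤ 1/99 ÷ (137/63) = 7/1507.
0.8²⁴ ≈0.00472237 is still above 7/1507 but 0.8²⁵ ≈0.00377789 is at or below it, so n = 25.

25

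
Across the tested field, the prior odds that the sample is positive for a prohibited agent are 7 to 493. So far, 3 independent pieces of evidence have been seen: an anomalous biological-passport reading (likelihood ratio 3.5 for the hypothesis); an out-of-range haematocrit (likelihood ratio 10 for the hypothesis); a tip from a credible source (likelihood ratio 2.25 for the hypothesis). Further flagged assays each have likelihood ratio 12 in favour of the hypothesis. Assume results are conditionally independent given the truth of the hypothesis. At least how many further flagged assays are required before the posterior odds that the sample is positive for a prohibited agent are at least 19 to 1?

Prior odds = 7/493.
Combined Bayes factor of the evidence already in hand = 3.5 × 10 × 2.25 = 78.75.
Odds after that evidence = (7/493) × 78.75 = 2205/1972.
Target odds = 19.
Need 12ⁿ ≥ 19 ÷ (2205/1972) = 37468/2205.
12¹ = 12 falls short of 37468/2205 but 12² = 144 reaches it, so n = 2.

2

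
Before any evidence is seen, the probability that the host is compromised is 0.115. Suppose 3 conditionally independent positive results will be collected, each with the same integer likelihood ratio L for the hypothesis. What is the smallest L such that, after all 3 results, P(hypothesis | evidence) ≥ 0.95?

Prior odds = 0.115/0.885 = 23/177.
Target odds = 0.95/0.05 = 19.
Need L³ ≥ 19 ÷ (23/177) = 3363/23.
5³ = 125 < 3363/23 ≤ 216 = 6³, so L = 6.

6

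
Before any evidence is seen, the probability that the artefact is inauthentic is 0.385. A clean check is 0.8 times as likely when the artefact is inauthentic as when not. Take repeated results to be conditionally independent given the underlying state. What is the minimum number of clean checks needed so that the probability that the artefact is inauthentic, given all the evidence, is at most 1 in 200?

22

Prior odds = 0.385/0.615 = 77/123.
Likelihood ratio per clean check = 0.8.
Target odds: 0.005 ÷ 0.995 = 1/199.
Need (77/123) × 0.8ⁿ ≤ 1/199, i.e. 0.8ⁿ ≤ 123/15323.
0.8²¹ ≈0.00922337 is still above 123/15323 but 0.8²² ≈0.0073787 is at or below it, so n = 22.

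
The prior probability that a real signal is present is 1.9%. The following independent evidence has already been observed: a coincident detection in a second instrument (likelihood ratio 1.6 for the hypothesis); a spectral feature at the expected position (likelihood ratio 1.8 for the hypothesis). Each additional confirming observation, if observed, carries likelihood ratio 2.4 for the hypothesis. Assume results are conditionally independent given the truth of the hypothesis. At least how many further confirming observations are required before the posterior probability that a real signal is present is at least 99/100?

Prior odds = 0.019/0.981 = 19/981.
Combined Bayes factor of the evidence already in hand = 1.6 × 1.8 = 2.88.
Odds after that evidence = (19/981) × 2.88 = 152/2725.
Target odds = 0.99/0.01 = 99.
Need 2.4ⁿ ≥ 99 ÷ (152/2725) = 269775/152.
2.4⁸ = 429981696/390625 falls short of 269775/152 but 2.4⁹ ≈2641.81 reaches it, so n = 9.

9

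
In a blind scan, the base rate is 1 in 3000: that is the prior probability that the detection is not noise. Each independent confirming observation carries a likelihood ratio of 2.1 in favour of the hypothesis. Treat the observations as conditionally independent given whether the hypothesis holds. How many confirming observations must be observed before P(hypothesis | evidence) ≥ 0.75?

13

Prior odds = (1/3000)/(2999/3000) = 1/2999.
Likelihood ratio per confirming observation = 2.1.
Target odds: 0.75 ÷ 0.25 = 3.
Need (1/2999) × 2.1ⁿ ≥ 3, i.e. 2.1ⁿ ≥ 8997.
2.1¹² ≈7355.83 falls short of 8997 but 2.1¹³ ≈15447.2 reaches it, so n = 13.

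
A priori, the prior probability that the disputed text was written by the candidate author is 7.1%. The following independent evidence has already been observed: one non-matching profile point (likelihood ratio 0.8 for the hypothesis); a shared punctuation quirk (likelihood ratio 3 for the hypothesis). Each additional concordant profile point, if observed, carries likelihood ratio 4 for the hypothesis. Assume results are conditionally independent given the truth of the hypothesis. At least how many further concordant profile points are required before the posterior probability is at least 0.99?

Prior odds = 0.071/0.929 = 71/929.
Combined Bayes factor of the evidence already in hand = 0.8 × 3 = 2.4.
Odds after that evidence = (71/929) × 2.4 = 852/4645.
Target odds = 0.99/0.01 = 99.
Need 4ⁿ ≥ 99 ÷ (852/4645) = 153285/284.
4⁴ = 256 falls short of 153285/284 but 4⁵ = 1024 reaches it, so n = 5.

5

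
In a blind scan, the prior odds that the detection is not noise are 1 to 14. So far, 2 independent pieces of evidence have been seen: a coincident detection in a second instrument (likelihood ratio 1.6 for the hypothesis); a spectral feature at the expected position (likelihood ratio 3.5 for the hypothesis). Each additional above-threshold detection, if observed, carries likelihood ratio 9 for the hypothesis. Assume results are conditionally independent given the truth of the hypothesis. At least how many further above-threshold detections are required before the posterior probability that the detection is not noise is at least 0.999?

4

Prior odds = 1/14.
Combined Bayes factor of the evidence already in hand = 1.6 × 3.5 = 5.6.
Odds after that evidence = (1/14) × 5.6 = 0.4.
Target odds = 0.999/0.001 = 999.
Need 9ⁿ ≥ 999 ÷ 0.4 = 2497.5.
9³ = 729 falls short of 2497.5 but 9⁴ = 6561 reaches it, so n = 4.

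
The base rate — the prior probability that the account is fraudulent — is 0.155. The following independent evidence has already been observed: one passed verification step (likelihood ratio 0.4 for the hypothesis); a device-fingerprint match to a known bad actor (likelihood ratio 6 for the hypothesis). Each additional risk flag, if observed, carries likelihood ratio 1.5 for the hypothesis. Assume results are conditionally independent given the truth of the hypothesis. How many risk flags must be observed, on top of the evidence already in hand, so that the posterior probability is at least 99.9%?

20

Prior odds = 0.155/0.845 = 31/169.
Combined Bayes factor of the evidence already in hand = 0.4 × 6 = 2.4.
Odds after that evidence = (31/169) × 2.4 = 372/845.
Target odds = 0.999/0.001 = 999.
Need 1.5ⁿ ≥ 999 ÷ (372/845) = 281385/124.
1.5¹⁹ ≈2216.84 falls short of 281385/124 but 1.5²⁰ ≈3325.26 reaches it, so n = 20.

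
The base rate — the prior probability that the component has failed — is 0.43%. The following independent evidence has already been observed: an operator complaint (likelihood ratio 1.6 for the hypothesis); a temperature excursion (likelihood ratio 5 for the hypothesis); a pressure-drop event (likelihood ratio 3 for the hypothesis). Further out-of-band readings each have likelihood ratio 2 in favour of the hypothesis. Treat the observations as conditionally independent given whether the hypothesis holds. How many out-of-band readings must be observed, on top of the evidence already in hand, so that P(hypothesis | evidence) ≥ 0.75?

Prior odds = 0.0043/0.9957 = 43/9957.
Combined Bayes factor of the evidence already in hand = 1.6 × 5 × 3 = 24.
Odds after that evidence = (43/9957) × 24 = 344/3319.
Target odds = 0.75/0.25 = 3.
Need 2ⁿ ≥ 3 ÷ (344/3319) = 9957/344.
2⁴ = 16 falls short of 9957/344 but 2⁵ = 32 reaches it, so n = 5.

5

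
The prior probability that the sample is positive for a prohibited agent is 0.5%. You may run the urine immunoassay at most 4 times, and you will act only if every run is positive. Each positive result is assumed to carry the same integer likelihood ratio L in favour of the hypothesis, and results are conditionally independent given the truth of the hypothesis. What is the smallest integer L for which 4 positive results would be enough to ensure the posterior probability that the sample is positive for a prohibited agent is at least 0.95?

8

Prior odds = 0.005/0.995 = 1/199.
Target odds = 0.95/0.05 = 19.
Need L⁴ ≥ 19 ÷ (1/199) = 3781.
7⁴ = 2401 < 3781 ≤ 4096 = 8⁴, so L = 8.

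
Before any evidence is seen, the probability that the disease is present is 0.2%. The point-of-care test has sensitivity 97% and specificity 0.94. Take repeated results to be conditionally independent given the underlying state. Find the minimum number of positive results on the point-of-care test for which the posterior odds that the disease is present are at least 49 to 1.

Prior odds: 0.002 ÷ 0.998 = 1/499.
False-positive rate = 1 − 0.94 = 0.06; likelihood ratio of a positive = 0.97/0.06 = 97/6.
Target odds = 49.
Need (1/499) × (97/6)ⁿ ≥ 49, i.e. (97/6)ⁿ ≥ 24451.
(97/6)³ = 912673/216 falls short of 24451 but (97/6)⁴ = 88529281/1296 reaches it, so n = 4.

4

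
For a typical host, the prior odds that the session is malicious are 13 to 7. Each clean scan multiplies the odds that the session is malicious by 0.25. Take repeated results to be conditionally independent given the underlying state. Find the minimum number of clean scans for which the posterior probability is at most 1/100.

Prior odds = 13/7.
Likelihood ratio per clean scan = 0.25.
Target posterior odds = 0.01/0.99 = 1/99.
Need (13/7) × 0.25ⁿ ≤ 1/99, i.e. 0.25ⁿ ≤ 7/1287.
0.25³ = 0.015625 is still above 7/1287 but 0.25⁴ = 0.00390625 is at or below it, so n = 4.

4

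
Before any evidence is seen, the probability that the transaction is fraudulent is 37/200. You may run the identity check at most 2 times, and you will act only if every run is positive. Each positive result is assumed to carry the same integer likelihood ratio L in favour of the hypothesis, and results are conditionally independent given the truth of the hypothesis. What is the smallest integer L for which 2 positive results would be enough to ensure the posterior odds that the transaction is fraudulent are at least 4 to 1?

5

Prior odds = 0.185/0.815 = 37/163.
Target odds = 4.
Need L² ≥ 4 ÷ (37/163) = 652/37.
4² = 16 < 652/37 ≤ 25 = 5², so L = 5.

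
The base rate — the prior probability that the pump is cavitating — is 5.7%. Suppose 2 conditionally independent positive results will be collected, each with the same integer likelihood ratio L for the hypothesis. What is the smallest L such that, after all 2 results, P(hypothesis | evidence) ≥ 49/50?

Prior odds = 0.057/0.943 = 57/943.
Target odds = 0.98/0.02 = 49.
Need L² ≥ 49 ÷ (57/943) = 46207/57.
28² = 784 < 46207/57 ≤ 841 = 29², so L = 29.

29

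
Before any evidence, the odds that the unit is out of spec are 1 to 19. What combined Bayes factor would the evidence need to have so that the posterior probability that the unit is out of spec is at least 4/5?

Prior odds = 1/19.
Target odds = 0.8/0.2 = 4.
Required Bayes factor = 4 ÷ (1/19) = 76.

76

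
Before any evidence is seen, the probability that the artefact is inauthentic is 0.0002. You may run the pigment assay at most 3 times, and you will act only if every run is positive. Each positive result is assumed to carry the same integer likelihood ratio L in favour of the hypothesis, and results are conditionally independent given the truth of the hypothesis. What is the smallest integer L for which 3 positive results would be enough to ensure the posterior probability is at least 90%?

Prior odds = 0.0002/0.9998 = 1/4999.
Target odds = 0.9/0.1 = 9.
Need L³ ≥ 9 ÷ (1/4999) = 44991.
35³ = 42875 < 44991 ≤ 46656 = 36³, so L = 36.

36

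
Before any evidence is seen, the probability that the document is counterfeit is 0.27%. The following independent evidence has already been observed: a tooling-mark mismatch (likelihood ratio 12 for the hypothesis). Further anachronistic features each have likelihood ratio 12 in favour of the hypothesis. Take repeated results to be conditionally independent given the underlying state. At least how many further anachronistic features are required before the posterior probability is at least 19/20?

Prior odds = 0.0027/0.9973 = 27/9973.
Bayes factor of the evidence already in hand = 12.
Odds after that evidence = (27/9973) × 12 = 324/9973.
Target odds = 0.95/0.05 = 19.
Need 12ⁿ ≥ 19 ÷ (324/9973) = 189487/324.
12² = 144 falls short of 189487/324 but 12³ = 1728 reaches it, so n = 3.

3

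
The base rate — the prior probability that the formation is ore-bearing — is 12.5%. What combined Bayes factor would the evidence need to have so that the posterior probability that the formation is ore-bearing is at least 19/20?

Prior odds = 0.125/0.875 = 1/7.
Target odds = 0.95/0.05 = 19.
Required Bayes factor = 19 ÷ (1/7) = 133.

133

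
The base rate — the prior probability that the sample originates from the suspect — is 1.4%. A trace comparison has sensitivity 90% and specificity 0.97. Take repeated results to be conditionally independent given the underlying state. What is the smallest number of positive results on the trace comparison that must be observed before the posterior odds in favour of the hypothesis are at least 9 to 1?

Prior odds = 0.014/0.986 = 7/493.
False-positive rate = 1 − 0.97 = 0.03; likelihood ratio of a positive = 0.9/0.03 = 30.
Target odds = 9.
Require 30ⁿ ≥ 9 ÷ (7/493) = 4437/7.
30¹ = 30 falls short of 4437/7 but 30² = 900 reaches it, so n = 2.

2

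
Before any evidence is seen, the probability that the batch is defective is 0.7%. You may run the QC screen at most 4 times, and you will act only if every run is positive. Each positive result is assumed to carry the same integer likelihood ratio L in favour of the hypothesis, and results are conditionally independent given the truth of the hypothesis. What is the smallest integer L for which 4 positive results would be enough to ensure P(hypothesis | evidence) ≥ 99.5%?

13

Prior odds = 0.007/0.993 = 7/993.
Target odds = 0.995/0.005 = 199.
Need L⁴ ≥ 199 ÷ (7/993) = 197607/7.
12⁴ = 20736 < 197607/7 ≤ 28561 = 13⁴, so L = 13.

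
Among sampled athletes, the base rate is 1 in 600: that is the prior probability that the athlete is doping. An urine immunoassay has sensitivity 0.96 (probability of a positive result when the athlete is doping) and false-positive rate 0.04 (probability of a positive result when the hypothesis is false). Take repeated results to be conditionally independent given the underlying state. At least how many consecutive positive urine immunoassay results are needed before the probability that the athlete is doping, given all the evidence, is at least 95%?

Prior odds: (1/600) ÷ (599/600) = 1/599.
Likelihood ratio of a positive result = 0.96/0.04 = 24.
Target odds: 0.95 ÷ 0.05 = 19.
Need (1/599) × 24ⁿ ≥ 19, i.e. 24ⁿ ≥ 11381.
24² = 576 falls short of 11381 but 24³ = 13824 reaches it, so n = 3.

3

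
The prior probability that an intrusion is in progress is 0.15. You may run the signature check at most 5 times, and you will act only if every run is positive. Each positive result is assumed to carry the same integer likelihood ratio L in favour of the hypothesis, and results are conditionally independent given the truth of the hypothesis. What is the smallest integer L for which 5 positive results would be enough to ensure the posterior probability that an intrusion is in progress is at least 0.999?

Prior odds = 0.15/0.85 = 3/17.
Target odds = 0.999/0.001 = 999.
Need L⁵ ≥ 999 ÷ (3/17) = 5661.
5⁵ = 3125 < 5661 ≤ 7776 = 6⁵, so L = 6.

6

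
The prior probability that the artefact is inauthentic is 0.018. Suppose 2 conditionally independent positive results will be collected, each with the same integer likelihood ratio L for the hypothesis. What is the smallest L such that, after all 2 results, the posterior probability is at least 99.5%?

Prior odds = 0.018/0.982 = 9/491.
Target odds = 0.995/0.005 = 199.
Need L² ≥ 199 ÷ (9/491) = 97709/9.
104² = 10816 < 97709/9 ≤ 11025 = 105², so L = 105.

105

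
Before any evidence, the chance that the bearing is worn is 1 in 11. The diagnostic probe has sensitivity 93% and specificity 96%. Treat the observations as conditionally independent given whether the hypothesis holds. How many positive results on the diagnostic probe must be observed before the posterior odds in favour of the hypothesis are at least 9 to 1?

Prior odds = (1/11)/(10/11) = 0.1.
False-positive rate = 1 − 0.96 = 0.04; likelihood ratio of a positive = 0.93/0.04 = 23.25.
Target odds = 9.
Need 0.1 × 23.25ⁿ ≥ 9, i.e. 23.25ⁿ ≥ 90.
23.25¹ = 23.25 falls short of 90 but 23.25² = 540.5625 reaches it, so n = 2.

2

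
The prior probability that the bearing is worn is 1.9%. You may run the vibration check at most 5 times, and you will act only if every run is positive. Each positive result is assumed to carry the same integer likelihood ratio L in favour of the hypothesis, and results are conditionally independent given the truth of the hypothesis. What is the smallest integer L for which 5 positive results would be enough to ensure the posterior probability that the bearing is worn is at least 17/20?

Prior odds = 0.019/0.981 = 19/981.
Target odds = 0.85/0.15 = 17/3.
Need L⁵ ≥ 17/3 ÷ (19/981) = 5559/19.
3⁵ = 243 < 5559/19 ≤ 1024 = 4⁵, so L = 4.

4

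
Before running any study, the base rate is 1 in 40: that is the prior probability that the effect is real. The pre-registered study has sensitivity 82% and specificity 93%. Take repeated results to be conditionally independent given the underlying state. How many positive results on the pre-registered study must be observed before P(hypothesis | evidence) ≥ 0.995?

Prior odds = 0.025/0.975 = 1/39.
False-positive rate = 1 − 0.93 = 0.07; likelihood ratio of a positive = 0.82/0.07 = 82/7.
Target odds: 0.995 ÷ 0.005 = 199.
Require (82/7)ⁿ ≥ 199 ÷ (1/39) = 7761.
(82/7)³ = 551368/343 falls short of 7761 but (82/7)⁴ = 45212176/2401 reaches it, so n = 4.

4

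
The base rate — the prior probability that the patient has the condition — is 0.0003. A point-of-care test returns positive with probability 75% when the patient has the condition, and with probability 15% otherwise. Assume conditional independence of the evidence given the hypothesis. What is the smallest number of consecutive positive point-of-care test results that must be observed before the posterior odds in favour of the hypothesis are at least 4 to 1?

6

Prior odds: 0.0003 ÷ 0.9997 = 3/9997.
Likelihood ratio of a positive result = 0.75/0.15 = 5.
Target odds = 4.
Need (3/9997) × 5ⁿ ≥ 4, i.e. 5ⁿ ≥ 39988/3.
5⁵ = 3125 falls short of 39988/3 but 5⁶ = 15625 reaches it, so n = 6.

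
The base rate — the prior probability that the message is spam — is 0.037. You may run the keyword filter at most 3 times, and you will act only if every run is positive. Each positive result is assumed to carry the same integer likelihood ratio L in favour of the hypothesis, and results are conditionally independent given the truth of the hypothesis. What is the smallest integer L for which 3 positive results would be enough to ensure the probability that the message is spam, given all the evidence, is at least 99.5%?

Prior odds = 0.037/0.963 = 37/963.
Target odds = 0.995/0.005 = 199.
Need L³ ≥ 199 ÷ (37/963) = 191637/37.
17³ = 4913 < 191637/37 ≤ 5832 = 18³, so L = 18.

18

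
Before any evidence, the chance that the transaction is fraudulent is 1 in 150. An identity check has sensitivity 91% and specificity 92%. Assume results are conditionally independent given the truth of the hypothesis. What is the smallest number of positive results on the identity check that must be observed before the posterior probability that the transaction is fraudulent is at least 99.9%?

Prior odds = (1/150)/(149/150) = 1/149.
False-positive rate = 1 − 0.92 = 0.08; likelihood ratio of a positive = 0.91/0.08 = 11.375.
Target odds: 0.999 ÷ 0.001 = 999.
Require 11.375ⁿ ≥ 999 ÷ (1/149) = 148851.
11.375⁴ = 68574961/4096 falls short of 148851 but 11.375⁵ ≈190439 reaches it, so n = 5.

5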